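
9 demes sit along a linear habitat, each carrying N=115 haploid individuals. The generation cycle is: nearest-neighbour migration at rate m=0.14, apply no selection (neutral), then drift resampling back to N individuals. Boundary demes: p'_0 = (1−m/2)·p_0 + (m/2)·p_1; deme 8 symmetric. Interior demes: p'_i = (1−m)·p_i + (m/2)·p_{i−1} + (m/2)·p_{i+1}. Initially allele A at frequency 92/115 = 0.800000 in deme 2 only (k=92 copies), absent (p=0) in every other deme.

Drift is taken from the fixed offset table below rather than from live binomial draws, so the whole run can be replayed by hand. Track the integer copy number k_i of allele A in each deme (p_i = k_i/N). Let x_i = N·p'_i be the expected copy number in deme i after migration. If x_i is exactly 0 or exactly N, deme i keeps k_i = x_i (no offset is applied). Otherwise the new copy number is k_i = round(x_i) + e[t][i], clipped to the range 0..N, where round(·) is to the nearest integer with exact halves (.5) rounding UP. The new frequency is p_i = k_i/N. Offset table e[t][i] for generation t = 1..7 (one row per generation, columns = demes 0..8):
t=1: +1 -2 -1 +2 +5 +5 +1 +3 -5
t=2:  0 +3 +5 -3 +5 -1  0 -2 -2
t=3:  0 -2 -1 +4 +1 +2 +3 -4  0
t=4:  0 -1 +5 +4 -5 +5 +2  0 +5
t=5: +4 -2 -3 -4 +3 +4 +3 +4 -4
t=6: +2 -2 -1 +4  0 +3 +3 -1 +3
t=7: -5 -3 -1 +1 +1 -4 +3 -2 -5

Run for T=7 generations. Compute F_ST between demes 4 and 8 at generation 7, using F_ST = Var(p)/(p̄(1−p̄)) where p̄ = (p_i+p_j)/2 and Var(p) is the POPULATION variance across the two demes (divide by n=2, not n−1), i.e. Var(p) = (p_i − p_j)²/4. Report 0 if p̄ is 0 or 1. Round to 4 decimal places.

0.0502

t=0: k=[0 0 92 0 0 0 0 0 0]
t=1: x=[0.0000 6.4400 79.1200 6.4400 0.0000 0.0000 0.0000 0.0000 0.0000] k=[0 4 78 8 0 0 0 0 0]
t=2: x=[0.2800 8.9000 67.9200 12.3400 0.5600 0.0000 0.0000 0.0000 0.0000] k=[0 12 73 9 6 0 0 0 0]
t=3: x=[0.8400 15.4300 64.2500 13.2700 5.7900 0.4200 0.0000 0.0000 0.0000] k=[1 13 63 17 7 2 0 0 0]
t=4: x=[1.8400 15.6600 56.2800 19.5200 7.3500 2.2100 0.1400 0.0000 0.0000] k=[2 15 61 24 2 7 2 0 0]
t=5: x=[2.9100 17.3100 55.1900 25.0500 3.8900 6.3000 2.2100 0.1400 0.0000] k=[7 15 52 21 7 10 5 4 0]
t=6: x=[7.5600 17.0300 47.2400 22.1900 8.1900 9.4400 5.2800 3.7900 0.2800] k=[10 15 46 26 8 12 8 3 3]
t=7: x=[10.3500 16.8200 42.4300 26.1400 9.5400 11.4400 7.9300 3.3500 3.0000] k=[5 14 41 27 11 7 11 1 0]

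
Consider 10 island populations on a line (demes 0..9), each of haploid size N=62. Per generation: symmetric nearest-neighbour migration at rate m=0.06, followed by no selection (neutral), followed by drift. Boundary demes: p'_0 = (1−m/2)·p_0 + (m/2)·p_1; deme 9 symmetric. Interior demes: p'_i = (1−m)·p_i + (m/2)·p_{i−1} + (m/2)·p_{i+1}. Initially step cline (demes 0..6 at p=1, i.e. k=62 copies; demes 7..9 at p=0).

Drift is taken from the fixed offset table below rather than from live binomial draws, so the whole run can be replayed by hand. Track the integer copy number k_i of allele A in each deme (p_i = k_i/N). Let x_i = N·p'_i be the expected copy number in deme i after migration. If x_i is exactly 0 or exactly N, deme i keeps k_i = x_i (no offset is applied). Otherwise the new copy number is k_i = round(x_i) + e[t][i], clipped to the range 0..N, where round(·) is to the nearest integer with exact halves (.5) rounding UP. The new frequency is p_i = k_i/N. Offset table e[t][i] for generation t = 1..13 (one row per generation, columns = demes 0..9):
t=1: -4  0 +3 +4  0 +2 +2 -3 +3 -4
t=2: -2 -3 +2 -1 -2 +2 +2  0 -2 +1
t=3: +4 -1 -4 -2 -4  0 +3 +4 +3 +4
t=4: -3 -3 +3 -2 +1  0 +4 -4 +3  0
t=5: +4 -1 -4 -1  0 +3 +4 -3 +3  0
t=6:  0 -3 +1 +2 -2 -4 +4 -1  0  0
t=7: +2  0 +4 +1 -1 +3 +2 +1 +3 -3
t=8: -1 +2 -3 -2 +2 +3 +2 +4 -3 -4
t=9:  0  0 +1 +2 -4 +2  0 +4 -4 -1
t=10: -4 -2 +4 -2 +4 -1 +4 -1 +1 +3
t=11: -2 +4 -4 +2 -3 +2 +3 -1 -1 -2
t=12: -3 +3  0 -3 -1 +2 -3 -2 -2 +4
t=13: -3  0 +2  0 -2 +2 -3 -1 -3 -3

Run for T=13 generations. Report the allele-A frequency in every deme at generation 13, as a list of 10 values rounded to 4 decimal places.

[1.0000, 1.0000, 1.0000, 0.9516, 0.9032, 1.0000, 0.8710, 0.2903, 0.0161, 0.0323]

t=0: k=[62 62 62 62 62 62 62 0 0 0]
t=1: x=[62.0000 62.0000 62.0000 62.0000 62.0000 62.0000 60.1400 1.8600 0.0000 0.0000] k=[62 62 62 62 62 62 62 0 0 0]
t=2: x=[62.0000 62.0000 62.0000 62.0000 62.0000 62.0000 60.1400 1.8600 0.0000 0.0000] k=[62 62 62 62 62 62 62 2 0 0]
t=3: x=[62.0000 62.0000 62.0000 62.0000 62.0000 62.0000 60.2000 3.7400 0.0600 0.0000] k=[62 62 62 62 62 62 62 8 3 0]
t=4: x=[62.0000 62.0000 62.0000 62.0000 62.0000 62.0000 60.3800 9.4700 3.0600 0.0900] k=[62 62 62 62 62 62 62 5 6 0]
t=5: x=[62.0000 62.0000 62.0000 62.0000 62.0000 62.0000 60.2900 6.7400 5.7900 0.1800] k=[62 62 62 62 62 62 62 4 9 0]
t=6: x=[62.0000 62.0000 62.0000 62.0000 62.0000 62.0000 60.2600 5.8900 8.5800 0.2700] k=[62 62 62 62 62 62 62 5 9 0]
t=7: x=[62.0000 62.0000 62.0000 62.0000 62.0000 62.0000 60.2900 6.8300 8.6100 0.2700] k=[62 62 62 62 62 62 62 8 12 0]
t=8: x=[62.0000 62.0000 62.0000 62.0000 62.0000 62.0000 60.3800 9.7400 11.5200 0.3600] k=[62 62 62 62 62 62 62 14 9 0]
t=9: x=[62.0000 62.0000 62.0000 62.0000 62.0000 62.0000 60.5600 15.2900 8.8800 0.2700] k=[62 62 62 62 62 62 61 19 5 0]
t=10: x=[62.0000 62.0000 62.0000 62.0000 62.0000 61.9700 59.7700 19.8400 5.2700 0.1500] k=[62 62 62 62 62 61 62 19 6 3]
t=11: x=[62.0000 62.0000 62.0000 62.0000 61.9700 61.0600 60.6800 19.9000 6.3000 3.0900] k=[62 62 62 62 59 62 62 19 5 1]
t=12: x=[62.0000 62.0000 62.0000 61.9100 59.1800 61.9100 60.7100 19.8700 5.3000 1.1200] k=[62 62 62 59 58 62 58 18 3 5]
t=13: x=[62.0000 62.0000 61.9100 59.0600 58.1500 61.7600 56.9200 18.7500 3.5100 4.9400] k=[62 62 62 59 56 62 54 18 1 2]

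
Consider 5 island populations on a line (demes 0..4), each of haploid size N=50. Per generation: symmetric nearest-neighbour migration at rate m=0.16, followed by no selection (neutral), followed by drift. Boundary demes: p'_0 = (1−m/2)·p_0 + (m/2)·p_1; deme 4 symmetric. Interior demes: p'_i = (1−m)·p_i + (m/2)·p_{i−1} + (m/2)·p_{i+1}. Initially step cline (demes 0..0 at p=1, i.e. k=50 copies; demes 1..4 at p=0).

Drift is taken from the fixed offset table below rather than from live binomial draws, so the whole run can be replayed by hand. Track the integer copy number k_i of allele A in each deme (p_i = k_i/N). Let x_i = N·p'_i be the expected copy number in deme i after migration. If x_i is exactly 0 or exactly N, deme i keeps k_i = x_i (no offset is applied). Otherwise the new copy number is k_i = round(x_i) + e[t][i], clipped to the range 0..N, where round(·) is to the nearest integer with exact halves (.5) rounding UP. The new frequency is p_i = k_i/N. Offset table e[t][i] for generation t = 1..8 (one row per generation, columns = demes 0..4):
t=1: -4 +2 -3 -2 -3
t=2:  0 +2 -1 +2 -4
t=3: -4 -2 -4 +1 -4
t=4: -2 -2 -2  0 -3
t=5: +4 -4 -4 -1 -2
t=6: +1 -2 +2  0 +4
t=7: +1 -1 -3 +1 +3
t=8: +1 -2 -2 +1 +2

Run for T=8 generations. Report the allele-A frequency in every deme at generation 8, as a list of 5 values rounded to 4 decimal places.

[0.5600, 0.1200, 0.0000, 0.0400, 0.0400]

t=0: k=[50 0 0 0 0]
t=1: x=[46.0000 4.0000 0.0000 0.0000 0.0000] k=[42 6 0 0 0]
t=2: x=[39.1200 8.4000 0.4800 0.0000 0.0000] k=[39 10 0 0 0]
t=3: x=[36.6800 11.5200 0.8000 0.0000 0.0000] k=[33 10 0 0 0]
t=4: x=[31.1600 11.0400 0.8000 0.0000 0.0000] k=[29 9 0 0 0]
t=5: x=[27.4000 9.8800 0.7200 0.0000 0.0000] k=[31 6 0 0 0]
t=6: x=[29.0000 7.5200 0.4800 0.0000 0.0000] k=[30 6 2 0 0]
t=7: x=[28.0800 7.6000 2.1600 0.1600 0.0000] k=[29 7 0 1 0]
t=8: x=[27.2400 8.2000 0.6400 0.8400 0.0800] k=[28 6 0 2 2]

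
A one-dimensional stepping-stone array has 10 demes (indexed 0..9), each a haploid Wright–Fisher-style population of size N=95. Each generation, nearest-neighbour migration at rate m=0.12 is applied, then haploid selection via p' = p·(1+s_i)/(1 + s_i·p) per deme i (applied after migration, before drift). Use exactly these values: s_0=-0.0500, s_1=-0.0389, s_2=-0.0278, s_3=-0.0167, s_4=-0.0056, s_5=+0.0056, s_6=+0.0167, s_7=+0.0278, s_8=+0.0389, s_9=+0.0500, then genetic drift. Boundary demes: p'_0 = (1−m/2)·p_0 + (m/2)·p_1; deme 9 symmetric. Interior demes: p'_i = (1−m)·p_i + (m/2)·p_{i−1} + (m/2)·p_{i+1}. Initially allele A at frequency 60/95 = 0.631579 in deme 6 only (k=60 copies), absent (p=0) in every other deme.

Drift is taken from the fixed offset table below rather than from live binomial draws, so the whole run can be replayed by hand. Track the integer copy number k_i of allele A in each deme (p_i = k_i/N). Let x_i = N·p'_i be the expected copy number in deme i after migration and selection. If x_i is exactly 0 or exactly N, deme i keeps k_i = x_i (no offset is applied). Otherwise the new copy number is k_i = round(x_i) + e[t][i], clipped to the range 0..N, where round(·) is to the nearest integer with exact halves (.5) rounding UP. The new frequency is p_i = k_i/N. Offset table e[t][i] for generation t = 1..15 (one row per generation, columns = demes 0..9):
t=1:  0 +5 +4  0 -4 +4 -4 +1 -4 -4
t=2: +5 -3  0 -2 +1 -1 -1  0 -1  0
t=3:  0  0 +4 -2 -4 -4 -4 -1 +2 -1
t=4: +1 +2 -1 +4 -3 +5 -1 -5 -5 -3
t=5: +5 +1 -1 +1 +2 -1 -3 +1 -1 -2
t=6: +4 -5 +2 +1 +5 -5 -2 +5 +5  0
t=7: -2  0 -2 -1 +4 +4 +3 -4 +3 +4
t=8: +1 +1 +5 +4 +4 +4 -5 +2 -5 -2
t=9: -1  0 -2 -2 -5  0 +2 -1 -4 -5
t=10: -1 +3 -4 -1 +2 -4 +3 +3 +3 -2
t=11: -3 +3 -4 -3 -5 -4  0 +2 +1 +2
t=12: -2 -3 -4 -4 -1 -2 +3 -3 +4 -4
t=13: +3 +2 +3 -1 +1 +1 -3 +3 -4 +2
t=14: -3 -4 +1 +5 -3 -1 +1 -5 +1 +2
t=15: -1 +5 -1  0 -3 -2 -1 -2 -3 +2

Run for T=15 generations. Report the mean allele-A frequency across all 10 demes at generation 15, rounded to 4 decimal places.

t=0: k=[0 0 0 0 0 0 60 0 0 0]
t=1: x=[0.0000 0.0000 0.0000 0.0000 0.0000 3.6194 53.1881 3.6962 0.0000 0.0000] k=[0 0 0 0 0 8 49 5 0 0]
t=2: x=[0.0000 0.0000 0.0000 0.0000 0.4773 10.0300 44.2913 7.5279 0.3116 0.0000] k=[0 0 0 0 1 9 43 8 0 0]
t=3: x=[0.0000 0.0000 0.0000 0.0590 1.4122 10.6125 39.2409 9.8597 0.4986 0.0000] k=[0 0 0 0 0 7 35 9 2 0]
t=4: x=[0.0000 0.0000 0.0000 0.0000 0.4177 8.3022 32.1111 10.3911 2.3872 0.1260] k=[0 0 0 0 0 13 31 5 0 0]
t=5: x=[0.0000 0.0000 0.0000 0.0000 0.7757 13.3640 28.6906 6.4223 0.3116 0.0000] k=[0 0 0 0 3 12 26 7 0 0]
t=6: x=[0.0000 0.0000 0.0000 0.1770 3.3418 12.3599 24.3185 7.9167 0.4363 0.0000] k=[0 0 0 1 8 7 22 13 5 0]
t=7: x=[0.0000 0.0000 0.0583 1.3376 7.4812 8.0008 20.8281 13.3720 5.3701 0.3150] k=[0 0 0 0 11 12 24 9 8 4]
t=8: x=[0.0000 0.0000 0.0000 0.6491 10.3481 12.7214 22.6646 10.0845 8.0983 4.4421] k=[0 0 0 5 14 17 18 12 3 2]
t=9: x=[0.0000 0.0000 0.2917 5.1572 13.5745 16.9577 17.8185 12.1067 3.6102 2.1607] k=[0 0 0 3 9 17 20 11 0 0]
t=10: x=[0.0000 0.0000 0.1750 3.1286 9.0738 16.7770 19.5358 11.1470 0.6855 0.0000] k=[0 0 0 2 11 13 23 14 4 0]
t=11: x=[0.0000 0.0000 0.1167 2.3806 10.5273 13.5447 22.1400 14.2693 4.5215 0.2520] k=[0 0 0 0 6 10 22 16 6 2]
t=12: x=[0.0000 0.0000 0.0000 0.3540 5.8491 10.5322 21.1914 16.1238 6.5902 2.3492] k=[0 0 0 0 5 9 24 13 11 0]
t=13: x=[0.0000 0.0000 0.0000 0.2950 4.9138 9.7086 22.7251 13.8615 10.8205 0.6928] k=[0 0 0 0 6 11 20 17 7 3]
t=14: x=[0.0000 0.0000 0.0000 0.3540 5.9088 11.2955 19.5358 16.9586 7.6233 3.3962] k=[0 0 0 5 3 10 21 12 9 5]
t=15: x=[0.0000 0.0000 0.2917 4.5071 3.5209 10.2911 20.0608 12.6578 9.2539 5.4869] k=[0 0 0 5 1 8 19 11 6 7]

0.0600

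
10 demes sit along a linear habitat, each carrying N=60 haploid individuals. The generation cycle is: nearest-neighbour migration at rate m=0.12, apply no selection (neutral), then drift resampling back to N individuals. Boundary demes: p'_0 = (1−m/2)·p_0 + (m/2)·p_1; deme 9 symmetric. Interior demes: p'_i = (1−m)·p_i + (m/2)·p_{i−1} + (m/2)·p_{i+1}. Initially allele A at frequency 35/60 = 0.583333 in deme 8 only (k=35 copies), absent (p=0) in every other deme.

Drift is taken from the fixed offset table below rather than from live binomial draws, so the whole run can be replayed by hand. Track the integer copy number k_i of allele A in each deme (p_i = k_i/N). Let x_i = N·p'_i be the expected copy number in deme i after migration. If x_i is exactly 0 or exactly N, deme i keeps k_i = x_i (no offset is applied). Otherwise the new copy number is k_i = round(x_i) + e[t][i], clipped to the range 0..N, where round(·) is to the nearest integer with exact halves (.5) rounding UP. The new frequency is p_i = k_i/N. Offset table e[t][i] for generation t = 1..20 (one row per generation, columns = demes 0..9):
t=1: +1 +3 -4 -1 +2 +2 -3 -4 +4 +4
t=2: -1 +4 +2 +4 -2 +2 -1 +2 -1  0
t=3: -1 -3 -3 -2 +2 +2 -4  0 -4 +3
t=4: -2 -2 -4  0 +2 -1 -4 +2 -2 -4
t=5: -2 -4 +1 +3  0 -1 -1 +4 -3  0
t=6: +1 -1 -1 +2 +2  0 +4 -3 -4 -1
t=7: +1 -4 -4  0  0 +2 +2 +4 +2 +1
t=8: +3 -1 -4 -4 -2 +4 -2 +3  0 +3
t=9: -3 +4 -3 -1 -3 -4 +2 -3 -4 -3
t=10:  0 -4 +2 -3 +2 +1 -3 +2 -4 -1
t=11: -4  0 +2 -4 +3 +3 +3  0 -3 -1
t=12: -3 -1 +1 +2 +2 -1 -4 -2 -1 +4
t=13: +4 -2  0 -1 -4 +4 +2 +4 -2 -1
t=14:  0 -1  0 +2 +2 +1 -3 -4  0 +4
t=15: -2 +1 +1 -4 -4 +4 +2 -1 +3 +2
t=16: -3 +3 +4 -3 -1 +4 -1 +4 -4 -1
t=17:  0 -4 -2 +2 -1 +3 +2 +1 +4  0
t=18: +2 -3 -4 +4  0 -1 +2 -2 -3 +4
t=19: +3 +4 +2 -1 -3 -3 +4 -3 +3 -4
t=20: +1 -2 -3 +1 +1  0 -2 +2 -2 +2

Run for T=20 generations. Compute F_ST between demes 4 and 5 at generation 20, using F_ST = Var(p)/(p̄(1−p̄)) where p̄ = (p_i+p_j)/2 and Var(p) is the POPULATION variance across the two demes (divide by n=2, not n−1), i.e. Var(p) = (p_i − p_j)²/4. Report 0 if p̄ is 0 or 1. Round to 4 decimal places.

0.0582

t=0: k=[0 0 0 0 0 0 0 0 35 0]
t=1: x=[0.0000 0.0000 0.0000 0.0000 0.0000 0.0000 0.0000 2.1000 30.8000 2.1000] k=[0 0 0 0 0 0 0 0 35 6]
t=2: x=[0.0000 0.0000 0.0000 0.0000 0.0000 0.0000 0.0000 2.1000 31.1600 7.7400] k=[0 0 0 0 0 0 0 4 30 8]
t=3: x=[0.0000 0.0000 0.0000 0.0000 0.0000 0.0000 0.2400 5.3200 27.1200 9.3200] k=[0 0 0 0 0 0 0 5 23 12]
t=4: x=[0.0000 0.0000 0.0000 0.0000 0.0000 0.0000 0.3000 5.7800 21.2600 12.6600] k=[0 0 0 0 0 0 0 8 19 9]
t=5: x=[0.0000 0.0000 0.0000 0.0000 0.0000 0.0000 0.4800 8.1800 17.7400 9.6000] k=[0 0 0 0 0 0 0 12 15 10]
t=6: x=[0.0000 0.0000 0.0000 0.0000 0.0000 0.0000 0.7200 11.4600 14.5200 10.3000] k=[0 0 0 0 0 0 5 8 11 9]
t=7: x=[0.0000 0.0000 0.0000 0.0000 0.0000 0.3000 4.8800 8.0000 10.7000 9.1200] k=[0 0 0 0 0 2 7 12 13 10]
t=8: x=[0.0000 0.0000 0.0000 0.0000 0.1200 2.1800 7.0000 11.7600 12.7600 10.1800] k=[0 0 0 0 0 6 5 15 13 13]
t=9: x=[0.0000 0.0000 0.0000 0.0000 0.3600 5.5800 5.6600 14.2800 13.1200 13.0000] k=[0 0 0 0 0 2 8 11 9 10]
t=10: x=[0.0000 0.0000 0.0000 0.0000 0.1200 2.2400 7.8200 10.7000 9.1800 9.9400] k=[0 0 0 0 2 3 5 13 5 9]
t=11: x=[0.0000 0.0000 0.0000 0.1200 1.9400 3.0600 5.3600 12.0400 5.7200 8.7600] k=[0 0 0 0 5 6 8 12 3 8]
t=12: x=[0.0000 0.0000 0.0000 0.3000 4.7600 6.0600 8.1200 11.2200 3.8400 7.7000] k=[0 0 0 2 7 5 4 9 3 12]
t=13: x=[0.0000 0.0000 0.1200 2.1800 6.5800 5.0600 4.3600 8.3400 3.9000 11.4600] k=[0 0 0 1 3 9 6 12 2 10]
t=14: x=[0.0000 0.0000 0.0600 1.0600 3.2400 8.4600 6.5400 11.0400 3.0800 9.5200] k=[0 0 0 3 5 9 4 7 3 14]
t=15: x=[0.0000 0.0000 0.1800 2.9400 5.1200 8.4600 4.4800 6.5800 3.9000 13.3400] k=[0 0 1 0 1 12 6 6 7 15]
t=16: x=[0.0000 0.0600 0.8800 0.1200 1.6000 10.9800 6.3600 6.0600 7.4200 14.5200] k=[0 3 5 0 1 15 5 10 3 14]
t=17: x=[0.1800 2.9400 4.5800 0.3600 1.7800 13.5600 5.9000 9.2800 4.0800 13.3400] k=[0 0 3 2 1 17 8 10 8 13]
t=18: x=[0.0000 0.1800 2.7600 2.0000 2.0200 15.5000 8.6600 9.7600 8.4200 12.7000] k=[0 0 0 6 2 15 11 8 5 17]
t=19: x=[0.0000 0.0000 0.3600 5.4000 3.0200 13.9800 11.0600 8.0000 5.9000 16.2800] k=[0 0 2 4 0 11 15 5 9 12]
t=20: x=[0.0000 0.1200 2.0000 3.6400 0.9000 10.5800 14.1600 5.8400 8.9400 11.8200] k=[0 0 0 5 2 11 12 8 7 14]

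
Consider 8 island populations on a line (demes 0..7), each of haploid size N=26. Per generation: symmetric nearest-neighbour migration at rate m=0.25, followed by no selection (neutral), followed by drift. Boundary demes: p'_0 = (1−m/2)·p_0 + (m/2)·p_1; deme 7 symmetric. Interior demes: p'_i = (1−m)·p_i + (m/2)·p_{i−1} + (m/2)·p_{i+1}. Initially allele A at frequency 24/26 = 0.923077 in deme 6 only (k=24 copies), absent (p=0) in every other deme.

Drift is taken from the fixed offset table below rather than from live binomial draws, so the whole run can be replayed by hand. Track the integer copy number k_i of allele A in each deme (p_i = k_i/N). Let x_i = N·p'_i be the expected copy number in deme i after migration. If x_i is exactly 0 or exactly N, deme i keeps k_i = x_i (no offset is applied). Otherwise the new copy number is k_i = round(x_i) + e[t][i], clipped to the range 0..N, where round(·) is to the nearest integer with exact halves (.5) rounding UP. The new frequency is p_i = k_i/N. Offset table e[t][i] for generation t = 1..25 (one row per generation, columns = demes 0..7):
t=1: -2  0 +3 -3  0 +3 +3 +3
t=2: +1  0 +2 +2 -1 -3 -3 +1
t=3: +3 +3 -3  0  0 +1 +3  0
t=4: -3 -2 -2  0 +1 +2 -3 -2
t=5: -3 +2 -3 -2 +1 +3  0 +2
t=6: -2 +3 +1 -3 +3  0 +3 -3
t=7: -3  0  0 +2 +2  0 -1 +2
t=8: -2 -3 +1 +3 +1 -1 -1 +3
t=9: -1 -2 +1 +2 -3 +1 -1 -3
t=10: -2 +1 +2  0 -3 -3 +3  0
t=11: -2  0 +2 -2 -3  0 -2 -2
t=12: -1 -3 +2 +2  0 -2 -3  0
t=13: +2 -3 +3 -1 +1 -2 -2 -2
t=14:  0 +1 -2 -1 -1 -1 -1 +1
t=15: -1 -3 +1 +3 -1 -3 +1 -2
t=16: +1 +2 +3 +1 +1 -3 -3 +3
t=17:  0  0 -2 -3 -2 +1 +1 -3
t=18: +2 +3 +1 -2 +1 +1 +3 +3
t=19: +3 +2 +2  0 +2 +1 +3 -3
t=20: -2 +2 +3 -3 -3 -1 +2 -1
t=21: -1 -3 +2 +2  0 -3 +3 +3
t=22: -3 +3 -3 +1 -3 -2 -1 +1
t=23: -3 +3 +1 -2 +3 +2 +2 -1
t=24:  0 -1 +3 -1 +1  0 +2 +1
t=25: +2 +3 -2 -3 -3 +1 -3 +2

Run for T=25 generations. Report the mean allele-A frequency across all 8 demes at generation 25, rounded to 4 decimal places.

0.2596

t=0: k=[0 0 0 0 0 0 24 0]
t=1: x=[0.0000 0.0000 0.0000 0.0000 0.0000 3.0000 18.0000 3.0000] k=[0 0 0 0 0 6 21 6]
t=2: x=[0.0000 0.0000 0.0000 0.0000 0.7500 7.1250 17.2500 7.8750] k=[0 0 0 0 0 4 14 9]
t=3: x=[0.0000 0.0000 0.0000 0.0000 0.5000 4.7500 12.1250 9.6250] k=[0 0 0 0 1 6 15 10]
t=4: x=[0.0000 0.0000 0.0000 0.1250 1.5000 6.5000 13.2500 10.6250] k=[0 0 0 0 3 9 10 9]
t=5: x=[0.0000 0.0000 0.0000 0.3750 3.3750 8.3750 9.7500 9.1250] k=[0 0 0 0 4 11 10 11]
t=6: x=[0.0000 0.0000 0.0000 0.5000 4.3750 10.0000 10.2500 10.8750] k=[0 0 0 0 7 10 13 8]
t=7: x=[0.0000 0.0000 0.0000 0.8750 6.5000 10.0000 12.0000 8.6250] k=[0 0 0 3 9 10 11 11]
t=8: x=[0.0000 0.0000 0.3750 3.3750 8.3750 10.0000 10.8750 11.0000] k=[0 0 1 6 9 9 10 14]
t=9: x=[0.0000 0.1250 1.5000 5.7500 8.6250 9.1250 10.3750 13.5000] k=[0 0 3 8 6 10 9 11]
t=10: x=[0.0000 0.3750 3.2500 7.1250 6.7500 9.3750 9.3750 10.7500] k=[0 1 5 7 4 6 12 11]
t=11: x=[0.1250 1.3750 4.7500 6.3750 4.6250 6.5000 11.1250 11.1250] k=[0 1 7 4 2 7 9 9]
t=12: x=[0.1250 1.6250 5.8750 4.1250 2.8750 6.6250 8.7500 9.0000] k=[0 0 8 6 3 5 6 9]
t=13: x=[0.0000 1.0000 6.7500 5.8750 3.6250 4.8750 6.2500 8.6250] k=[0 0 10 5 5 3 4 7]
t=14: x=[0.0000 1.2500 8.1250 5.6250 4.7500 3.3750 4.2500 6.6250] k=[0 2 6 5 4 2 3 8]
t=15: x=[0.2500 2.2500 5.3750 5.0000 3.8750 2.3750 3.5000 7.3750] k=[0 0 6 8 3 0 5 5]
t=16: x=[0.0000 0.7500 5.5000 7.1250 3.2500 1.0000 4.3750 5.0000] k=[0 3 9 8 4 0 1 8]
t=17: x=[0.3750 3.3750 8.1250 7.6250 4.0000 0.6250 1.7500 7.1250] k=[0 3 6 5 2 2 3 4]
t=18: x=[0.3750 3.0000 5.5000 4.7500 2.3750 2.1250 3.0000 3.8750] k=[2 6 7 3 3 3 6 7]
t=19: x=[2.5000 5.6250 6.3750 3.5000 3.0000 3.3750 5.7500 6.8750] k=[6 8 8 4 5 4 9 4]
t=20: x=[6.2500 7.7500 7.5000 4.6250 4.7500 4.7500 7.7500 4.6250] k=[4 10 11 2 2 4 10 4]
t=21: x=[4.7500 9.3750 9.7500 3.1250 2.2500 4.5000 8.5000 4.7500] k=[4 6 12 5 2 2 12 8]
t=22: x=[4.2500 6.5000 10.3750 5.5000 2.3750 3.2500 10.2500 8.5000] k=[1 10 7 7 0 1 9 10]
t=23: x=[2.1250 8.5000 7.3750 6.1250 1.0000 1.8750 8.1250 9.8750] k=[0 12 8 4 4 4 10 9]
t=24: x=[1.5000 10.0000 8.0000 4.5000 4.0000 4.7500 9.1250 9.1250] k=[2 9 11 4 5 5 11 10]
t=25: x=[2.8750 8.3750 9.8750 5.0000 4.8750 5.7500 10.1250 10.1250] k=[5 11 8 2 2 7 7 12]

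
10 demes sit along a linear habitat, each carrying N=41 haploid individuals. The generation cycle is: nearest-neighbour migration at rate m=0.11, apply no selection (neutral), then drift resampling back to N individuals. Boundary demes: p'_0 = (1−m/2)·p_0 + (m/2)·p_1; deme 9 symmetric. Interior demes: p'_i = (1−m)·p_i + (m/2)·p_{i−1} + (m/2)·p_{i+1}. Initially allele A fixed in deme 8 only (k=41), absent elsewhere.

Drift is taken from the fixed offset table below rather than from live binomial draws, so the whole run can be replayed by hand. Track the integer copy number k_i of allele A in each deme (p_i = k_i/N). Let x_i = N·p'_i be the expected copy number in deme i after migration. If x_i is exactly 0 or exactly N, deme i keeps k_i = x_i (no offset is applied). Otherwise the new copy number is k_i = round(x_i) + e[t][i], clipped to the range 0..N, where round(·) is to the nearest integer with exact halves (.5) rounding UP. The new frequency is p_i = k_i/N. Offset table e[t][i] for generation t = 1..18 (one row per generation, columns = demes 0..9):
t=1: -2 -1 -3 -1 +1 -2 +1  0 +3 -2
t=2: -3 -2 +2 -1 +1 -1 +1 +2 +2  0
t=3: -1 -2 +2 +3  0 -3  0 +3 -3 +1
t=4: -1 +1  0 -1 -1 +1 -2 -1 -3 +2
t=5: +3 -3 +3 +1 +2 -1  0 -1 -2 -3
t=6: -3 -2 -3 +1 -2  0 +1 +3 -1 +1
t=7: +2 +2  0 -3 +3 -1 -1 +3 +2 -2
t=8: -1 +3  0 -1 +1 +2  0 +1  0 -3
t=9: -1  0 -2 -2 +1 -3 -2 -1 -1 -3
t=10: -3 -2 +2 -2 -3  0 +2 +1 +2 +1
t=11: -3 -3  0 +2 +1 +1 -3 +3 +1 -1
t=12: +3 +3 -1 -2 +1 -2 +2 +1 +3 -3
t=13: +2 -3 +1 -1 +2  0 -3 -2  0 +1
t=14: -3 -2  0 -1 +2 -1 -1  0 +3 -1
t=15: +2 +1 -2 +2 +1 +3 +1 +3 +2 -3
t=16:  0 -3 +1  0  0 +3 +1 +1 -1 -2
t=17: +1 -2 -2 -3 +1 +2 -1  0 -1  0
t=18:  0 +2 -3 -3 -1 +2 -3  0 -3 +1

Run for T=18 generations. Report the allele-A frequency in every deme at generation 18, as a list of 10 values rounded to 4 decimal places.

[0.0000, 0.0000, 0.0000, 0.0000, 0.1463, 0.2439, 0.0732, 0.3902, 0.3415, 0.1220]

t=0: k=[0 0 0 0 0 0 0 0 41 0]
t=1: x=[0.0000 0.0000 0.0000 0.0000 0.0000 0.0000 0.0000 2.2550 36.4900 2.2550] k=[0 0 0 0 0 0 0 2 39 0]
t=2: x=[0.0000 0.0000 0.0000 0.0000 0.0000 0.0000 0.1100 3.9250 34.8200 2.1450] k=[0 0 0 0 0 0 1 6 37 2]
t=3: x=[0.0000 0.0000 0.0000 0.0000 0.0000 0.0550 1.2200 7.4300 33.3700 3.9250] k=[0 0 0 0 0 0 1 10 30 5]
t=4: x=[0.0000 0.0000 0.0000 0.0000 0.0000 0.0550 1.4400 10.6050 27.5250 6.3750] k=[0 0 0 0 0 1 0 10 25 8]
t=5: x=[0.0000 0.0000 0.0000 0.0000 0.0550 0.8900 0.6050 10.2750 23.2400 8.9350] k=[0 0 0 0 2 0 1 9 21 6]
t=6: x=[0.0000 0.0000 0.0000 0.1100 1.7800 0.1650 1.3850 9.2200 19.5150 6.8250] k=[0 0 0 1 0 0 2 12 19 8]
t=7: x=[0.0000 0.0000 0.0550 0.8900 0.0550 0.1100 2.4400 11.8350 18.0100 8.6050] k=[0 0 0 0 3 0 1 15 20 7]
t=8: x=[0.0000 0.0000 0.0000 0.1650 2.6700 0.2200 1.7150 14.5050 19.0100 7.7150] k=[0 0 0 0 4 2 2 16 19 5]
t=9: x=[0.0000 0.0000 0.0000 0.2200 3.6700 2.1100 2.7700 15.3950 18.0650 5.7700] k=[0 0 0 0 5 0 1 14 17 3]
t=10: x=[0.0000 0.0000 0.0000 0.2750 4.4500 0.3300 1.6600 13.4500 16.0650 3.7700] k=[0 0 0 0 1 0 4 14 18 5]
t=11: x=[0.0000 0.0000 0.0000 0.0550 0.8900 0.2750 4.3300 13.6700 17.0650 5.7150] k=[0 0 0 2 2 1 1 17 18 5]
t=12: x=[0.0000 0.0000 0.1100 1.8900 1.9450 1.0550 1.8800 16.1750 17.2300 5.7150] k=[0 0 0 0 3 0 4 17 20 3]
t=13: x=[0.0000 0.0000 0.0000 0.1650 2.6700 0.3850 4.4950 16.4500 18.9000 3.9350] k=[0 0 0 0 5 0 1 14 19 5]
t=14: x=[0.0000 0.0000 0.0000 0.2750 4.4500 0.3300 1.6600 13.5600 17.9550 5.7700] k=[0 0 0 0 6 0 1 14 21 5]
t=15: x=[0.0000 0.0000 0.0000 0.3300 5.3400 0.3850 1.6600 13.6700 19.7350 5.8800] k=[0 0 0 2 6 3 3 17 22 3]
t=16: x=[0.0000 0.0000 0.1100 2.1100 5.6150 3.1650 3.7700 16.5050 20.6800 4.0450] k=[0 0 1 2 6 6 5 18 20 2]
t=17: x=[0.0000 0.0550 1.0000 2.1650 5.7800 5.9450 5.7700 17.3950 18.9000 2.9900] k=[0 0 0 0 7 8 5 17 18 3]
t=18: x=[0.0000 0.0000 0.0000 0.3850 6.6700 7.7800 5.8250 16.3950 17.1200 3.8250] k=[0 0 0 0 6 10 3 16 14 5]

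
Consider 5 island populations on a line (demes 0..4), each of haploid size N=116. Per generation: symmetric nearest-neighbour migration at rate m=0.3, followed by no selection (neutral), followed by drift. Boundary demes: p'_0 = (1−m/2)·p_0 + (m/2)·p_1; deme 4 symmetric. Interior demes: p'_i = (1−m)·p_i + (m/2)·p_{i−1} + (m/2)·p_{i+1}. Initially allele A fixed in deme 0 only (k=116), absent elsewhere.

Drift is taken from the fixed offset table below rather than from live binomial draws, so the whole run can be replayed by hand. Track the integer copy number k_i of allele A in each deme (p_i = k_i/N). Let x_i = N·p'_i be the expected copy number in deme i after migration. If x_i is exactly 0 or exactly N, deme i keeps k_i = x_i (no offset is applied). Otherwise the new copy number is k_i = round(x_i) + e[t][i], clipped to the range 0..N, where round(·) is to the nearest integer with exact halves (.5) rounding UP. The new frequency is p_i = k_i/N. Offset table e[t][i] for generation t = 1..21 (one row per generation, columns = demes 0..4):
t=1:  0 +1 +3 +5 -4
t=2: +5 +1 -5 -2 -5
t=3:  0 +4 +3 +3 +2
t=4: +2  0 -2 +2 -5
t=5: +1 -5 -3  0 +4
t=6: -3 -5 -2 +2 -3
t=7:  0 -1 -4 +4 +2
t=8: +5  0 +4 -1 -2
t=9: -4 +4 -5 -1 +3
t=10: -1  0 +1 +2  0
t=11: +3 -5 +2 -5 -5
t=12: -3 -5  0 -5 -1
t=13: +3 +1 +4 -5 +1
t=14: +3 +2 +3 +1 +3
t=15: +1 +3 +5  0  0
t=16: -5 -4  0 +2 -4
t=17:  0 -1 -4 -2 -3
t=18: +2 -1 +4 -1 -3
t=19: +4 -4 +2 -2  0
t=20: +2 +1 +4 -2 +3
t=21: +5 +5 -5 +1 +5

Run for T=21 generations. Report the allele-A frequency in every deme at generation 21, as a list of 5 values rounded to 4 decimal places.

t=0: k=[116 0 0 0 0]
t=1: x=[98.6000 17.4000 0.0000 0.0000 0.0000] k=[99 18 0 0 0]
t=2: x=[86.8500 27.4500 2.7000 0.0000 0.0000] k=[92 28 0 0 0]
t=3: x=[82.4000 33.4000 4.2000 0.0000 0.0000] k=[82 37 7 0 0]
t=4: x=[75.2500 39.2500 10.4500 1.0500 0.0000] k=[77 39 8 3 0]
t=5: x=[71.3000 40.0500 11.9000 3.3000 0.4500] k=[72 35 9 3 4]
t=6: x=[66.4500 36.6500 12.0000 4.0500 3.8500] k=[63 32 10 6 1]
t=7: x=[58.3500 33.3500 12.7000 5.8500 1.7500] k=[58 32 9 10 4]
t=8: x=[54.1000 32.4500 12.6000 8.9500 4.9000] k=[59 32 17 8 3]
t=9: x=[54.9500 33.8000 17.9000 8.6000 3.7500] k=[51 38 13 8 7]
t=10: x=[49.0500 36.2000 16.0000 8.6000 7.1500] k=[48 36 17 11 7]
t=11: x=[46.2000 34.9500 18.9500 11.3000 7.6000] k=[49 30 21 6 3]
t=12: x=[46.1500 31.5000 20.1000 7.8000 3.4500] k=[43 27 20 3 2]
t=13: x=[40.6000 28.3500 18.5000 5.4000 2.1500] k=[44 29 23 0 3]
t=14: x=[41.7500 30.3500 20.4500 3.9000 2.5500] k=[45 32 23 5 6]
t=15: x=[43.0500 32.6000 21.6500 7.8500 5.8500] k=[44 36 27 8 6]
t=16: x=[42.8000 35.8500 25.5000 10.5500 6.3000] k=[38 32 26 13 2]
t=17: x=[37.1000 32.0000 24.9500 13.3000 3.6500] k=[37 31 21 11 1]
t=18: x=[36.1000 30.4000 21.0000 11.0000 2.5000] k=[38 29 25 10 0]
t=19: x=[36.6500 29.7500 23.3500 10.7500 1.5000] k=[41 26 25 9 2]
t=20: x=[38.7500 28.1000 22.7500 10.3500 3.0500] k=[41 29 27 8 6]
t=21: x=[39.2000 30.5000 24.4500 10.5500 6.3000] k=[44 36 19 12 11]

[0.3793, 0.3103, 0.1638, 0.1034, 0.0948]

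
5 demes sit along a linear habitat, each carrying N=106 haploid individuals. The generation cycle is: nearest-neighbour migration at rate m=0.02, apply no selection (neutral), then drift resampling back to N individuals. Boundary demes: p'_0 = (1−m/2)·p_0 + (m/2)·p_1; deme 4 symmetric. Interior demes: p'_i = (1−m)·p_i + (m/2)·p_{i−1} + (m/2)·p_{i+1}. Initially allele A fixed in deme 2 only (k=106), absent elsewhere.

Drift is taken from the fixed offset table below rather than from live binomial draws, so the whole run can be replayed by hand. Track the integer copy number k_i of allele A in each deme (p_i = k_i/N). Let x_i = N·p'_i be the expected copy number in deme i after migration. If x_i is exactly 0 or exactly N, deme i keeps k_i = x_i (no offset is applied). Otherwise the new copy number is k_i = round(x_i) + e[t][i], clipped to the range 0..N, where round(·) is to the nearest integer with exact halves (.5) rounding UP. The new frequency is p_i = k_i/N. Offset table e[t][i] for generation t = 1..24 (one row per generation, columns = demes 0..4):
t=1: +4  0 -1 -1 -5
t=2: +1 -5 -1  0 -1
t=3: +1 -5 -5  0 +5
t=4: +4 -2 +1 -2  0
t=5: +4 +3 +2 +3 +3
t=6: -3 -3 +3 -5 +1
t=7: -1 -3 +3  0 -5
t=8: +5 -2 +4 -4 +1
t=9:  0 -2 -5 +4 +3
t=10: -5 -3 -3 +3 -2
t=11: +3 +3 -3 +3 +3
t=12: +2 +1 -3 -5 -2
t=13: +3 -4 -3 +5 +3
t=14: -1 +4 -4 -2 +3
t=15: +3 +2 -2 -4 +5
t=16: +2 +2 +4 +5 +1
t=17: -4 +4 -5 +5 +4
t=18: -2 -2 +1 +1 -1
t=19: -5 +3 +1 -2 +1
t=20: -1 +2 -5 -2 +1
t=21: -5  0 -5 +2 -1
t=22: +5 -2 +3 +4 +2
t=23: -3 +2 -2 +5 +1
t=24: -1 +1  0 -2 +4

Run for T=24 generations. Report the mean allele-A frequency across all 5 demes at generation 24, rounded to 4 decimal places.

0.2472

t=0: k=[0 0 106 0 0]
t=1: x=[0.0000 1.0600 103.8800 1.0600 0.0000] k=[0 1 103 0 0]
t=2: x=[0.0100 2.0100 100.9500 1.0300 0.0000] k=[1 0 100 1 0]
t=3: x=[0.9900 1.0100 98.0100 1.9800 0.0100] k=[2 0 93 2 5]
t=4: x=[1.9800 0.9500 91.1600 2.9400 4.9700] k=[6 0 92 1 5]
t=5: x=[5.9400 0.9800 90.1700 1.9500 4.9600] k=[10 4 92 5 8]
t=6: x=[9.9400 4.9400 90.2500 5.9000 7.9700] k=[7 2 93 1 9]
t=7: x=[6.9500 2.9600 91.1700 2.0000 8.9200] k=[6 0 94 2 4]
t=8: x=[5.9400 1.0000 92.1400 2.9400 3.9800] k=[11 0 96 0 5]
t=9: x=[10.8900 1.0700 94.0800 1.0100 4.9500] k=[11 0 89 5 8]
t=10: x=[10.8900 1.0000 87.2700 5.8700 7.9700] k=[6 0 84 9 6]
t=11: x=[5.9400 0.9000 82.4100 9.7200 6.0300] k=[9 4 79 13 9]
t=12: x=[8.9500 4.8000 77.5900 13.6200 9.0400] k=[11 6 75 9 7]
t=13: x=[10.9500 6.7400 73.6500 9.6400 7.0200] k=[14 3 71 15 10]
t=14: x=[13.8900 3.7900 69.7600 15.5100 10.0500] k=[13 8 66 14 13]
t=15: x=[12.9500 8.6300 64.9000 14.5100 13.0100] k=[16 11 63 11 18]
t=16: x=[15.9500 11.5700 61.9600 11.5900 17.9300] k=[18 14 66 17 19]
t=17: x=[17.9600 14.5600 64.9900 17.5100 18.9800] k=[14 19 60 23 23]
t=18: x=[14.0500 19.3600 59.2200 23.3700 23.0000] k=[12 17 60 24 22]
t=19: x=[12.0500 17.3800 59.2100 24.3400 22.0200] k=[7 20 60 22 23]
t=20: x=[7.1300 20.2700 59.2200 22.3900 22.9900] k=[6 22 54 20 24]
t=21: x=[6.1600 22.1600 53.3400 20.3800 23.9600] k=[1 22 48 22 23]
t=22: x=[1.2100 22.0500 47.4800 22.2700 22.9900] k=[6 20 50 26 25]
t=23: x=[6.1400 20.1600 49.4600 26.2300 25.0100] k=[3 22 47 31 26]
t=24: x=[3.1900 22.0600 46.5900 31.1100 26.0500] k=[2 23 47 29 30]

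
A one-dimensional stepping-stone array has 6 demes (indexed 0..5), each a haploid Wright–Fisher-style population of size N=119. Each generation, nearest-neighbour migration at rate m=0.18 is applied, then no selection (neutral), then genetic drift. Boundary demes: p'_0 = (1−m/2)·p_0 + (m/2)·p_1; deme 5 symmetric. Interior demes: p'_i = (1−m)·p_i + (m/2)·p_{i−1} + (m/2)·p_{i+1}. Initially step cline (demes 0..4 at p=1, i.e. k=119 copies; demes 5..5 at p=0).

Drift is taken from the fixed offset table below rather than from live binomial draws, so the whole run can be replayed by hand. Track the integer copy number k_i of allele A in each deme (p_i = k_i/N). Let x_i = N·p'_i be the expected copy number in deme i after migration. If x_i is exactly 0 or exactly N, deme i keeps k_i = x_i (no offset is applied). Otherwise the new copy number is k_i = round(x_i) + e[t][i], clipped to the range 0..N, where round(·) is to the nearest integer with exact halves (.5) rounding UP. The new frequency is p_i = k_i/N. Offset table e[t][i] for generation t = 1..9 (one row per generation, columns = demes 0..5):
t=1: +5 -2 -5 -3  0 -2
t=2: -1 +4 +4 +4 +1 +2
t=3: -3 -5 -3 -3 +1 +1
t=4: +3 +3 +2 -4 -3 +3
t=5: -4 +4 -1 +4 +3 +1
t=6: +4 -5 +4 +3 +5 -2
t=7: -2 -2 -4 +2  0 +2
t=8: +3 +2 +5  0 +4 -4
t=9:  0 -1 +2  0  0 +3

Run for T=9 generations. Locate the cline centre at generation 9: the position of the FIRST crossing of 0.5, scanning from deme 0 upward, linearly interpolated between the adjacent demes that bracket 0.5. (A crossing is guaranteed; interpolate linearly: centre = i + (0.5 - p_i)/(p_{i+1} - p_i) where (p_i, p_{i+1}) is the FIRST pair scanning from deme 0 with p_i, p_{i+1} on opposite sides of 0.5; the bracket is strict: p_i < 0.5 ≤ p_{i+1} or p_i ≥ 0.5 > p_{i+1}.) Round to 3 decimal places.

4.955

t=0: k=[119 119 119 119 119 0]
t=1: x=[119.0000 119.0000 119.0000 119.0000 108.2900 10.7100] k=[119 119 119 119 108 9]
t=2: x=[119.0000 119.0000 119.0000 118.0100 100.0800 17.9100] k=[119 119 119 119 101 20]
t=3: x=[119.0000 119.0000 119.0000 117.3800 95.3300 27.2900] k=[119 119 119 114 96 28]
t=4: x=[119.0000 119.0000 118.5500 112.8300 91.5000 34.1200] k=[119 119 119 109 89 37]
t=5: x=[119.0000 119.0000 118.1000 108.1000 86.1200 41.6800] k=[119 119 117 112 89 43]
t=6: x=[119.0000 118.8200 116.7300 110.3800 86.9300 47.1400] k=[119 114 119 113 92 45]
t=7: x=[118.5500 114.9000 118.0100 111.6500 89.6600 49.2300] k=[117 113 114 114 90 51]
t=8: x=[116.6400 113.4500 113.9100 111.8400 88.6500 54.5100] k=[119 115 119 112 93 51]
t=9: x=[118.6400 115.7200 118.0100 110.9200 90.9300 54.7800] k=[119 115 119 111 91 58]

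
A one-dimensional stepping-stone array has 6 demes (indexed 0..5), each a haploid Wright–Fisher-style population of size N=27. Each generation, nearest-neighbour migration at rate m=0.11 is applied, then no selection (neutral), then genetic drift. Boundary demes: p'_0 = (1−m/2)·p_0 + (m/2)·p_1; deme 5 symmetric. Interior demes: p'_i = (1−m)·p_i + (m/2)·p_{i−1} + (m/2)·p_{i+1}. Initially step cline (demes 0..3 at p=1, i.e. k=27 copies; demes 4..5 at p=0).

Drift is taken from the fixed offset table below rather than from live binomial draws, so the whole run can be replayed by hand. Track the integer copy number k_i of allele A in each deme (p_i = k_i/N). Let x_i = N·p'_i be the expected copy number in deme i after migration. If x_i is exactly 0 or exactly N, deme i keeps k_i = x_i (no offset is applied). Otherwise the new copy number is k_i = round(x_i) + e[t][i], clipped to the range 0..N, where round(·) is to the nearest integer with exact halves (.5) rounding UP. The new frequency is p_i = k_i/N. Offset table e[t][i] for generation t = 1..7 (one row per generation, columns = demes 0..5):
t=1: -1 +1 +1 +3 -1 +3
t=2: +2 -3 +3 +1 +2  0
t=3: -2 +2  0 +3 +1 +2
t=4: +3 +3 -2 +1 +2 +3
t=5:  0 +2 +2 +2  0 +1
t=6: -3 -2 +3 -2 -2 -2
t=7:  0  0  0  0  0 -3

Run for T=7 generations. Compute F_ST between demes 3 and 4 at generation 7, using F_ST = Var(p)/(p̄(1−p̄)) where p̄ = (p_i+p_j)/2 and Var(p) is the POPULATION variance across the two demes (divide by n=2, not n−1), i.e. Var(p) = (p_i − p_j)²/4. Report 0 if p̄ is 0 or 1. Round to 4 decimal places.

t=0: k=[27 27 27 27 0 0]
t=1: x=[27.0000 27.0000 27.0000 25.5150 1.4850 0.0000] k=[27 27 27 27 0 0]
t=2: x=[27.0000 27.0000 27.0000 25.5150 1.4850 0.0000] k=[27 27 27 27 3 0]
t=3: x=[27.0000 27.0000 27.0000 25.6800 4.1550 0.1650] k=[27 27 27 27 5 2]
t=4: x=[27.0000 27.0000 27.0000 25.7900 6.0450 2.1650] k=[27 27 27 27 8 5]
t=5: x=[27.0000 27.0000 27.0000 25.9550 8.8800 5.1650] k=[27 27 27 27 9 6]
t=6: x=[27.0000 27.0000 27.0000 26.0100 9.8250 6.1650] k=[27 27 27 24 8 4]
t=7: x=[27.0000 27.0000 26.8350 23.2850 8.6600 4.2200] k=[27 27 27 23 9 1]

0.2784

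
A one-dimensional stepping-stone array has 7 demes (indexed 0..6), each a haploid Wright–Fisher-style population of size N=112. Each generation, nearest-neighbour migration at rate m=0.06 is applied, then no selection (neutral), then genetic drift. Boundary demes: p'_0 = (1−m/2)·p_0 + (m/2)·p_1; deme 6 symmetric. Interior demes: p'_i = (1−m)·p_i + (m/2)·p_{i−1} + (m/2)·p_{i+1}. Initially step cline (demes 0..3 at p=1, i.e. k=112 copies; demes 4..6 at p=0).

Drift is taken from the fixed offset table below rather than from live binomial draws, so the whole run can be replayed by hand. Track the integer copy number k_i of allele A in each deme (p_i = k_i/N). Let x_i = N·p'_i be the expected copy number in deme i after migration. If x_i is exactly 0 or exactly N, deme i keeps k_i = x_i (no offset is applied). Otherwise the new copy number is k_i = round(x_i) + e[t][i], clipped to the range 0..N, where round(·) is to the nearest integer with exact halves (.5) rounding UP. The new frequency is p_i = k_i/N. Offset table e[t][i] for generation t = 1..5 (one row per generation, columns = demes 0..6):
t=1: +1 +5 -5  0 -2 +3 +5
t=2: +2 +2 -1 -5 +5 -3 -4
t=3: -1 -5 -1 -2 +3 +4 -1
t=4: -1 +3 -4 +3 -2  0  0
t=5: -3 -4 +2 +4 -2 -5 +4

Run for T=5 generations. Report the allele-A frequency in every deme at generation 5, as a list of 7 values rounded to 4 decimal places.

t=0: k=[112 112 112 112 0 0 0]
t=1: x=[112.0000 112.0000 112.0000 108.6400 3.3600 0.0000 0.0000] k=[112 112 112 109 1 0 0]
t=2: x=[112.0000 112.0000 111.9100 105.8500 4.2100 0.0300 0.0000] k=[112 112 111 101 9 0 0]
t=3: x=[112.0000 111.9700 110.7300 98.5400 11.4900 0.2700 0.0000] k=[112 107 110 97 14 4 0]
t=4: x=[111.8500 107.2400 109.5200 94.9000 16.1900 4.1800 0.1200] k=[111 110 106 98 14 4 0]
t=5: x=[110.9700 109.9100 105.8800 95.7200 16.2200 4.1800 0.1200] k=[108 106 108 100 14 0 4]

[0.9643, 0.9464, 0.9643, 0.8929, 0.1250, 0.0000, 0.0357]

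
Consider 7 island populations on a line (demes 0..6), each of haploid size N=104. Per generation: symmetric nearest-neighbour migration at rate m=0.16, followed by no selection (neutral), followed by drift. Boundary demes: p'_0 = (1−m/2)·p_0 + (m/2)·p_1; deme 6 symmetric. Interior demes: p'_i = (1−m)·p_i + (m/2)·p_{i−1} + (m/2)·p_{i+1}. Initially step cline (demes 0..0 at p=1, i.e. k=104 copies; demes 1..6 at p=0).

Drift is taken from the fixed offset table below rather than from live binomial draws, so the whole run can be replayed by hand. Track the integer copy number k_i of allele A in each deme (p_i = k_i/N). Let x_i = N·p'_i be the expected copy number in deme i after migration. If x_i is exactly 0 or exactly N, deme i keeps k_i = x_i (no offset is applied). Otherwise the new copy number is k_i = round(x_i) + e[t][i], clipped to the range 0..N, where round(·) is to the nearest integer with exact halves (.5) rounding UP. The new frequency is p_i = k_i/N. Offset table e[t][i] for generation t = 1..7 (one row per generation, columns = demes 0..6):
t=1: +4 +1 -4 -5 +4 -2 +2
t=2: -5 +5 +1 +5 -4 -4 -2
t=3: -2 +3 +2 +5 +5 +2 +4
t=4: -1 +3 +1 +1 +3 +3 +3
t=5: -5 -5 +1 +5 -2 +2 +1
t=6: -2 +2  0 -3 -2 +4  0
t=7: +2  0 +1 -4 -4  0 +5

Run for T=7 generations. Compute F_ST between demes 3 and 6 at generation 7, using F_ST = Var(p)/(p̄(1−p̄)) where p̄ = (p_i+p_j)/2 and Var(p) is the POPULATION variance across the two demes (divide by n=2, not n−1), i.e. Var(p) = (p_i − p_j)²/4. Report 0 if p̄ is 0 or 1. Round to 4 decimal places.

0.0025

t=0: k=[104 0 0 0 0 0 0]
t=1: x=[95.6800 8.3200 0.0000 0.0000 0.0000 0.0000 0.0000] k=[100 9 0 0 0 0 0]
t=2: x=[92.7200 15.5600 0.7200 0.0000 0.0000 0.0000 0.0000] k=[88 21 2 0 0 0 0]
t=3: x=[82.6400 24.8400 3.3600 0.1600 0.0000 0.0000 0.0000] k=[81 28 5 5 0 0 0]
t=4: x=[76.7600 30.4000 6.8400 4.6000 0.4000 0.0000 0.0000] k=[76 33 8 6 3 0 0]
t=5: x=[72.5600 34.4400 9.8400 5.9200 3.0000 0.2400 0.0000] k=[68 29 11 11 1 2 0]
t=6: x=[64.8800 30.6800 12.4400 10.2000 1.8800 1.7600 0.1600] k=[63 33 12 7 0 6 0]
t=7: x=[60.6000 33.7200 13.2800 6.8400 1.0400 5.0400 0.4800] k=[63 34 14 3 0 5 5]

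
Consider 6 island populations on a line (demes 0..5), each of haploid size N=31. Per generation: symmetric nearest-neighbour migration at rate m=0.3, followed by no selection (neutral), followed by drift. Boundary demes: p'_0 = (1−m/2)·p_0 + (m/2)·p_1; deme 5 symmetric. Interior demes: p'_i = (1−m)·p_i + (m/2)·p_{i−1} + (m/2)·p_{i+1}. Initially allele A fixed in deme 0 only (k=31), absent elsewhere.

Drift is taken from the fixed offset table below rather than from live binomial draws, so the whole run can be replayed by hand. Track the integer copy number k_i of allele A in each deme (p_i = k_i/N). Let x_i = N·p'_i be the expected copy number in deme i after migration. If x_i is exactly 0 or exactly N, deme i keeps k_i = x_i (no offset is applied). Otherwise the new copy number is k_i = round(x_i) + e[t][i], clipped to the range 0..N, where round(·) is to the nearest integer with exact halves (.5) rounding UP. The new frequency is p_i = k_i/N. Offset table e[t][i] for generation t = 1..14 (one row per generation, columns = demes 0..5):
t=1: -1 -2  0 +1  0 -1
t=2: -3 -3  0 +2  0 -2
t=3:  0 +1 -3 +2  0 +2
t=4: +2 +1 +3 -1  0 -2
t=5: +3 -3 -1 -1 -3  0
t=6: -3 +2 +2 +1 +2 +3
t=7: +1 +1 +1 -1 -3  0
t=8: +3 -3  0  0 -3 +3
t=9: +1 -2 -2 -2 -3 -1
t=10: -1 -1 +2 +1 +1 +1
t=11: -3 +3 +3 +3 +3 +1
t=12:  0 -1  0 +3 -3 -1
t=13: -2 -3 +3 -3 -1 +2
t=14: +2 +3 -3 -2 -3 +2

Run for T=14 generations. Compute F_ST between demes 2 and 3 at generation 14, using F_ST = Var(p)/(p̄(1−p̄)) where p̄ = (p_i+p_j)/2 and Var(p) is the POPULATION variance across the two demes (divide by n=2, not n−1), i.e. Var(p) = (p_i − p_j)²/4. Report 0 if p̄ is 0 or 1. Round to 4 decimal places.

0.0308

t=0: k=[31 0 0 0 0 0]
t=1: x=[26.3500 4.6500 0.0000 0.0000 0.0000 0.0000] k=[25 3 0 0 0 0]
t=2: x=[21.7000 5.8500 0.4500 0.0000 0.0000 0.0000] k=[19 3 0 0 0 0]
t=3: x=[16.6000 4.9500 0.4500 0.0000 0.0000 0.0000] k=[17 6 0 0 0 0]
t=4: x=[15.3500 6.7500 0.9000 0.0000 0.0000 0.0000] k=[17 8 4 0 0 0]
t=5: x=[15.6500 8.7500 4.0000 0.6000 0.0000 0.0000] k=[19 6 3 0 0 0]
t=6: x=[17.0500 7.5000 3.0000 0.4500 0.0000 0.0000] k=[14 10 5 1 0 0]
t=7: x=[13.4000 9.8500 5.1500 1.4500 0.1500 0.0000] k=[14 11 6 0 0 0]
t=8: x=[13.5500 10.7000 5.8500 0.9000 0.0000 0.0000] k=[17 8 6 1 0 0]
t=9: x=[15.6500 9.0500 5.5500 1.6000 0.1500 0.0000] k=[17 7 4 0 0 0]
t=10: x=[15.5000 8.0500 3.8500 0.6000 0.0000 0.0000] k=[15 7 6 2 0 0]
t=11: x=[13.8000 8.0500 5.5500 2.3000 0.3000 0.0000] k=[11 11 9 5 3 0]
t=12: x=[11.0000 10.7000 8.7000 5.3000 2.8500 0.4500] k=[11 10 9 8 0 0]
t=13: x=[10.8500 10.0000 9.0000 6.9500 1.2000 0.0000] k=[9 7 12 4 0 0]
t=14: x=[8.7000 8.0500 10.0500 4.6000 0.6000 0.0000] k=[11 11 7 3 0 0]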